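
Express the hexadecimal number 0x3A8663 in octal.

0o16503143

Expand each hex digit to 4 bits: 3=0011 A=1010 8=1000 6=0110 6=0110 3=0011.
Group the bits in threes: 001 110 101 000 011 001 100 011 → 16503143.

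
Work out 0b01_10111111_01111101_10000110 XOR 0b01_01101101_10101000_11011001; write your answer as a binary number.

XOR bit by bit (1 where the bits differ):
  01101111110111110110000110
^ 01011011011010100011011001
= 00110100101101010101011111

0b00110100101101010101011111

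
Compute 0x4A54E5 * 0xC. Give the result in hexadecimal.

Multiply each base-16 digit by 12, carrying:
  5×12 = 60 → write C carry 3
  E×12+3 = 171 → write B carry 10
  4×12+10 = 58 → write A carry 3
  5×12+3 = 63 → write F carry 3
  A×12+3 = 123 → write B carry 7
  4×12+7 = 55 → write 7 carry 3
  remaining carry: 3

0x37BFABC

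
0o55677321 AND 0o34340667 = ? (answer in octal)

0o14240221

AND each oct digit independently (no carries):
  5&3=1, 5&4=4, 6&3=2, 7&4=4, 7&0=0, 3&6=2, 2&6=2, 1&7=1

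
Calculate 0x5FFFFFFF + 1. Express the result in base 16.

0x60000000

The trailing 7 digits are F (max in base 16), so adding 1 cascades: they roll to 0 and the next digit up increments.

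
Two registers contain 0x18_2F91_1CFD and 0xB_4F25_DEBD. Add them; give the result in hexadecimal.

0x237EB6FBBA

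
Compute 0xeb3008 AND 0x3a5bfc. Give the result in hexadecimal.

AND each hex digit independently (no carries):
  e&3=2, b&a=a, 3&5=1, 0&b=0, 0&f=0, 8&c=8

0x2a1008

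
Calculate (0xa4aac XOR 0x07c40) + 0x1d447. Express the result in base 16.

0xc0b33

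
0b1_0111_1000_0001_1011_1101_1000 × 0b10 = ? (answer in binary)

Multiply each base-2 digit by 2, carrying:
  0×2 = 0 → write 0
  0×2 = 0 → write 0
  0×2 = 0 → write 0
  1×2 = 2 → write 0 carry 1
  1×2+1 = 3 → write 1 carry 1
  0×2+1 = 1 → write 1
  1×2 = 2 → write 0 carry 1
  1×2+1 = 3 → write 1 carry 1
  1×2+1 = 3 → write 1 carry 1
  1×2+1 = 3 → write 1 carry 1
  0×2+1 = 1 → write 1
  1×2 = 2 → write 0 carry 1
  1×2+1 = 3 → write 1 carry 1
  0×2+1 = 1 → write 1
  0×2 = 0 → write 0
  0×2 = 0 → write 0
  0×2 = 0 → write 0
  0×2 = 0 → write 0
  0×2 = 0 → write 0
  1×2 = 2 → write 0 carry 1
  1×2+1 = 3 → write 1 carry 1
  1×2+1 = 3 → write 1 carry 1
  1×2+1 = 3 → write 1 carry 1
  0×2+1 = 1 → write 1
  1×2 = 2 → write 0 carry 1
  remaining carry: 1

0b10111100000011011110110000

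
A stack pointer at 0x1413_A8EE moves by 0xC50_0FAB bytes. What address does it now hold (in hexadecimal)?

0x2063B899

Add column by column in base 16, right to left:
  E+B = 9 carry 1
  E+A+1 = 9 carry 1
  8+F+1 = 8 carry 1
  A+0+1 = B
  3+0 = 3
  1+5 = 6
  4+C = 0 carry 1
  1+0+1 = 2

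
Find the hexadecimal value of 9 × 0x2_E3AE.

0x1A011E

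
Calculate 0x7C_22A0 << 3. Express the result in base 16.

0x3E11500

3 bits is not a whole number of base-16 digits; in binary: 11111000010001010100000 << 3 = 11111000010001010100000000.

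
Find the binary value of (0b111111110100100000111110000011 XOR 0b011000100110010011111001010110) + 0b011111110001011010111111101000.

First 0b111111110100100000111110000011 XOR 0b011000100110010011111001010110 = 0b100111010010110011000111010101.
Add column by column in base 2, right to left:
  1+0 = 1
  0+0 = 0
  1+0 = 1
  0+1 = 1
  1+0 = 1
  0+1 = 1
  1+1 = 0 carry 1
  1+1+1 = 1 carry 1
  1+1+1 = 1 carry 1
  0+1+1 = 0 carry 1
  0+1+1 = 0 carry 1
  0+1+1 = 0 carry 1
  1+0+1 = 0 carry 1
  1+1+1 = 1 carry 1
  0+0+1 = 1
  0+1 = 1
  1+1 = 0 carry 1
  1+0+1 = 0 carry 1
  0+1+1 = 0 carry 1
  1+0+1 = 0 carry 1
  0+0+1 = 1
  0+0 = 0
  1+1 = 0 carry 1
  0+1+1 = 0 carry 1
  1+1+1 = 1 carry 1
  1+1+1 = 1 carry 1
  1+1+1 = 1 carry 1
  0+1+1 = 0 carry 1
  0+1+1 = 0 carry 1
  1+0+1 = 0 carry 1
  final carry 1

0b1000111000100001110000110111101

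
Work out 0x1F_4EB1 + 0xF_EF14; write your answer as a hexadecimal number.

0x2F3DC5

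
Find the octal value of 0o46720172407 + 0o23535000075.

0o72455172504

Add column by column in base 8, right to left:
  7+5 = 4 carry 1
  0+7+1 = 0 carry 1
  4+0+1 = 5
  2+0 = 2
  7+0 = 7
  1+0 = 1
  0+5 = 5
  2+3 = 5
  7+5 = 4 carry 1
  6+3+1 = 2 carry 1
  4+2+1 = 7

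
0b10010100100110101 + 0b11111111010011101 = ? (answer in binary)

Add column by column in base 2, right to left:
  1+1 = 0 carry 1
  0+0+1 = 1
  1+1 = 0 carry 1
  0+1+1 = 0 carry 1
  1+1+1 = 1 carry 1
  1+0+1 = 0 carry 1
  0+0+1 = 1
  0+1 = 1
  1+0 = 1
  0+1 = 1
  0+1 = 1
  1+1 = 0 carry 1
  0+1+1 = 0 carry 1
  1+1+1 = 1 carry 1
  0+1+1 = 0 carry 1
  0+1+1 = 0 carry 1
  1+1+1 = 1 carry 1
  final carry 1

0b110010011111010010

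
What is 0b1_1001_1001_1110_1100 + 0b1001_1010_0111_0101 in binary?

0b100011010001100001

Add column by column in base 2, right to left:
  0+1 = 1
  0+0 = 0
  1+1 = 0 carry 1
  1+0+1 = 0 carry 1
  0+1+1 = 0 carry 1
  1+1+1 = 1 carry 1
  1+1+1 = 1 carry 1
  1+0+1 = 0 carry 1
  1+0+1 = 0 carry 1
  0+1+1 = 0 carry 1
  0+0+1 = 1
  1+1 = 0 carry 1
  1+1+1 = 1 carry 1
  0+0+1 = 1
  0+0 = 0
  1+1 = 0 carry 1
  1+0+1 = 0 carry 1
  final carry 1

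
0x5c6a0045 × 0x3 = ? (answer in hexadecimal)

Multiply each base-16 digit by 3, carrying:
  5×3 = 15 → write f
  4×3 = 12 → write c
  0×3 = 0 → write 0
  0×3 = 0 → write 0
  a×3 = 30 → write e carry 1
  6×3+1 = 19 → write 3 carry 1
  c×3+1 = 37 → write 5 carry 2
  5×3+2 = 17 → write 1 carry 1
  remaining carry: 1

0x1153e00cf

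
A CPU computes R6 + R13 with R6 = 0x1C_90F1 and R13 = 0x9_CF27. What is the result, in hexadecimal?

0x266018

Add column by column in base 16, right to left:
  1+7 = 8
  F+2 = 1 carry 1
  0+F+1 = 0 carry 1
  9+C+1 = 6 carry 1
  C+9+1 = 6 carry 1
  1+0+1 = 2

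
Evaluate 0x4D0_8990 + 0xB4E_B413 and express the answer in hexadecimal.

0x101F3DA3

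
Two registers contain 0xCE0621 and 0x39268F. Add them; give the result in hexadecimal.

0x1072CB0

Add column by column in base 16, right to left:
  1+F = 0 carry 1
  2+8+1 = B
  6+6 = C
  0+2 = 2
  E+9 = 7 carry 1
  C+3+1 = 0 carry 1
  final carry 1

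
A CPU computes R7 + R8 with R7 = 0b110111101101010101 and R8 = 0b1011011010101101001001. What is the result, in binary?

Add column by column in base 2, right to left:
  1+1 = 0 carry 1
  0+0+1 = 1
  1+0 = 1
  0+1 = 1
  1+0 = 1
  0+0 = 0
  1+1 = 0 carry 1
  0+0+1 = 1
  1+1 = 0 carry 1
  1+1+1 = 1 carry 1
  0+0+1 = 1
  1+1 = 0 carry 1
  1+0+1 = 0 carry 1
  1+1+1 = 1 carry 1
  1+0+1 = 0 carry 1
  0+1+1 = 0 carry 1
  1+1+1 = 1 carry 1
  1+0+1 = 0 carry 1
  0+1+1 = 0 carry 1
  0+1+1 = 0 carry 1
  0+0+1 = 1
  0+1 = 1

0b1100010010011010011110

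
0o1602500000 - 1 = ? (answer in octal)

0o1602477777

The trailing 5 digits are 0, so subtracting 1 borrows through: they become 7 and the next digit up decrements.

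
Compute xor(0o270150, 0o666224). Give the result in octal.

0o416374

XOR each oct digit independently (no carries):
  2^6=4, 7^6=1, 0^6=6, 1^2=3, 5^2=7, 0^4=4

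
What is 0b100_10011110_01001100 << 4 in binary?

0b10010011110010011000000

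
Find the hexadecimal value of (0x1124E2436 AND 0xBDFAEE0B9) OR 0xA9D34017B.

0xB9F3E217B

0x1124E2436 AND 0xBDFAEE0B9 = 0x1120E2030.
Then OR with 0xA9D34017B.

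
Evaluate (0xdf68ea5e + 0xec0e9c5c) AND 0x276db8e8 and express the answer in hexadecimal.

Add column by column in base 16, right to left:
  e+c = a carry 1
  5+5+1 = b
  a+c = 6 carry 1
  e+9+1 = 8 carry 1
  8+e+1 = 7 carry 1
  6+0+1 = 7
  f+c = b carry 1
  d+e+1 = c carry 1
  final carry 1
Sum = 0x1cb7786ba; now AND with 0x276db8e8:
  1&0=0, c&2=0, b&7=3, 7&6=6, 7&d=5, 8&b=8, 6&8=0, b&e=a, a&8=8

0x36580a8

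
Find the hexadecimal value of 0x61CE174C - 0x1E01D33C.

0x43CC4410

Subtract column by column in base 16:
  C-C → 0
  4-3 → 1
  7-3 → 4
  1-D → 4 (borrow)
  E-1-1 → C
  C-0 → C
  1-E → 3 (borrow)
  6-1-1 → 4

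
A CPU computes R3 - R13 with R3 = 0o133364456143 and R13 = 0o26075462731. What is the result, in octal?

0o105266773212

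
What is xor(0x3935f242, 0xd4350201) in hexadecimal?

0xed00f043

XOR each hex digit independently (no carries):
  3^d=e, 9^4=d, 3^3=0, 5^5=0, f^0=f, 2^2=0, 4^0=4, 2^1=3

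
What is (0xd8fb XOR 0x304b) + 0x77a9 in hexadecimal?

0x16059

First 0xd8fb XOR 0x304b = 0xe8b0.
Add column by column in base 16, right to left:
  0+9 = 9
  b+a = 5 carry 1
  8+7+1 = 0 carry 1
  e+7+1 = 6 carry 1
  final carry 1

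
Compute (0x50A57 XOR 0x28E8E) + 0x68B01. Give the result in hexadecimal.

0xE0FDA

First 0x50A57 XOR 0x28E8E = 0x784D9.
Add column by column in base 16, right to left:
  9+1 = A
  D+0 = D
  4+B = F
  8+8 = 0 carry 1
  7+6+1 = E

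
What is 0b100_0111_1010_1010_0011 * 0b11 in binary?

0b11010110111111101001

Multiply each base-2 digit by 3, carrying:
  1×3 = 3 → write 1 carry 1
  1×3+1 = 4 → write 0 carry 2
  0×3+2 = 2 → write 0 carry 1
  0×3+1 = 1 → write 1
  0×3 = 0 → write 0
  1×3 = 3 → write 1 carry 1
  0×3+1 = 1 → write 1
  1×3 = 3 → write 1 carry 1
  0×3+1 = 1 → write 1
  1×3 = 3 → write 1 carry 1
  0×3+1 = 1 → write 1
  1×3 = 3 → write 1 carry 1
  1×3+1 = 4 → write 0 carry 2
  1×3+2 = 5 → write 1 carry 2
  1×3+2 = 5 → write 1 carry 2
  0×3+2 = 2 → write 0 carry 1
  0×3+1 = 1 → write 1
  0×3 = 0 → write 0
  1×3 = 3 → write 1 carry 1
  remaining carry: 1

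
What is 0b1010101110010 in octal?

0o12562

Group the bits in threes: 001 010 101 110 010 → 12562.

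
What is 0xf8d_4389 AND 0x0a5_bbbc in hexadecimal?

0x0850388

AND each hex digit independently (no carries):
  f&0=0, 8&a=8, d&5=5, 4&b=0, 3&b=3, 8&b=8, 9&c=8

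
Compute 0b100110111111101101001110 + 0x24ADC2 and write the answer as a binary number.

0b110000001010100100010000

0x24ADC2 = 0b1001001010110111000010 in binary.
Add column by column in base 2, right to left:
  0+0 = 0
  1+1 = 0 carry 1
  1+0+1 = 0 carry 1
  1+0+1 = 0 carry 1
  0+0+1 = 1
  0+0 = 0
  1+1 = 0 carry 1
  0+1+1 = 0 carry 1
  1+1+1 = 1 carry 1
  1+0+1 = 0 carry 1
  0+1+1 = 0 carry 1
  1+1+1 = 1 carry 1
  1+0+1 = 0 carry 1
  1+1+1 = 1 carry 1
  1+0+1 = 0 carry 1
  1+1+1 = 1 carry 1
  1+0+1 = 0 carry 1
  1+0+1 = 0 carry 1
  0+1+1 = 0 carry 1
  1+0+1 = 0 carry 1
  1+0+1 = 0 carry 1
  0+1+1 = 0 carry 1
  0+0+1 = 1
  1+0 = 1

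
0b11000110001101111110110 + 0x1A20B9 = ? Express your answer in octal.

0o37236257

0b11000110001101111110110 = 0o30615766 in octal.
0x1A20B9 = 0o6420271 in octal.
Add column by column in base 8, right to left:
  6+1 = 7
  6+7 = 5 carry 1
  7+2+1 = 2 carry 1
  5+0+1 = 6
  1+2 = 3
  6+4 = 2 carry 1
  0+6+1 = 7
  3+0 = 3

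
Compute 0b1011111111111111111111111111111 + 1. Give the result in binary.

The trailing 29 digits are 1 (max in base 2), so adding 1 cascades: they roll to 0 and the next digit up increments.

0b1100000000000000000000000000000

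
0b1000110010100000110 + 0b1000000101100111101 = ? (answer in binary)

0b10000111000001000011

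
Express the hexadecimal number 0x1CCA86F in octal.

0o163124157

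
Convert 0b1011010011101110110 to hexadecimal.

Group the bits into nibbles: 0101 1010 0111 0111 0110 → 5A776.

0x5A776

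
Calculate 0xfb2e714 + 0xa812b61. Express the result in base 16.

0x1a341275

Add column by column in base 16, right to left:
  4+1 = 5
  1+6 = 7
  7+b = 2 carry 1
  e+2+1 = 1 carry 1
  2+1+1 = 4
  b+8 = 3 carry 1
  f+a+1 = a carry 1
  final carry 1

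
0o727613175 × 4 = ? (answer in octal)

0o3537054764

Multiply each base-8 digit by 4, carrying:
  5×4 = 20 → write 4 carry 2
  7×4+2 = 30 → write 6 carry 3
  1×4+3 = 7 → write 7
  3×4 = 12 → write 4 carry 1
  1×4+1 = 5 → write 5
  6×4 = 24 → write 0 carry 3
  7×4+3 = 31 → write 7 carry 3
  2×4+3 = 11 → write 3 carry 1
  7×4+1 = 29 → write 5 carry 3
  remaining carry: 3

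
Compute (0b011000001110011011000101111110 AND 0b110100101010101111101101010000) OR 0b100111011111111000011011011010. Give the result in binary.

0b110111011111111011011111011010

0b011000001110011011000101111110 AND 0b110100101010101111101101010000 = 0b010000001010001011000101010000.
Then OR with 0b100111011111111000011011011010.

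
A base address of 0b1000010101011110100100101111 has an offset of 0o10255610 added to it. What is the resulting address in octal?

0o1035642267

0b1000010101011110100100101111 = 0o1025364457 in octal.
Add column by column in base 8, right to left:
  7+0 = 7
  5+1 = 6
  4+6 = 2 carry 1
  4+5+1 = 2 carry 1
  6+5+1 = 4 carry 1
  3+2+1 = 6
  5+0 = 5
  2+1 = 3
  0+0 = 0
  1+0 = 1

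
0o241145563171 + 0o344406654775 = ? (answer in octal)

Add column by column in base 8, right to left:
  1+5 = 6
  7+7 = 6 carry 1
  1+7+1 = 1 carry 1
  3+4+1 = 0 carry 1
  6+5+1 = 4 carry 1
  5+6+1 = 4 carry 1
  5+6+1 = 4 carry 1
  4+0+1 = 5
  1+4 = 5
  1+4 = 5
  4+4 = 0 carry 1
  2+3+1 = 6

0o605554440166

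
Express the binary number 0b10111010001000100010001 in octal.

Group the bits in threes: 010 111 010 001 000 100 010 001 → 27210421.

0o27210421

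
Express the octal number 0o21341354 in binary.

0b10001011100001011101100

Each octal digit is 3 bits: 2=010 1=001 3=011 4=100 1=001 3=011 5=101 4=100.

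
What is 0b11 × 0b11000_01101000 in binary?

0b100100100111000

Multiply each base-2 digit by 3, carrying:
  0×3 = 0 → write 0
  0×3 = 0 → write 0
  0×3 = 0 → write 0
  1×3 = 3 → write 1 carry 1
  0×3+1 = 1 → write 1
  1×3 = 3 → write 1 carry 1
  1×3+1 = 4 → write 0 carry 2
  0×3+2 = 2 → write 0 carry 1
  0×3+1 = 1 → write 1
  0×3 = 0 → write 0
  0×3 = 0 → write 0
  1×3 = 3 → write 1 carry 1
  1×3+1 = 4 → write 0 carry 2
  remaining carry: 10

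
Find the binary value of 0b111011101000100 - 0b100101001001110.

0b10110011110110

Subtract column by column in base 2:
  0-0 → 0
  0-1 → 1 (borrow)
  1-1-1 → 1 (borrow)
  0-1-1 → 0 (borrow)
  0-0-1 → 1 (borrow)
  0-0-1 → 1 (borrow)
  1-1-1 → 1 (borrow)
  0-0-1 → 1 (borrow)
  1-0-1 → 0
  1-1 → 0
  1-0 → 1
  0-1 → 1 (borrow)
  1-0-1 → 0
  1-0 → 1
  1-1 → 0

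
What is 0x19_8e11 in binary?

Expand each hex digit to 4 bits: 1=0001 9=1001 8=1000 e=1110 1=0001 1=0001.

0b110011000111000010001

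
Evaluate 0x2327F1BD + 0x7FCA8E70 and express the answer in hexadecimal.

Add column by column in base 16, right to left:
  D+0 = D
  B+7 = 2 carry 1
  1+E+1 = 0 carry 1
  F+8+1 = 8 carry 1
  7+A+1 = 2 carry 1
  2+C+1 = F
  3+F = 2 carry 1
  2+7+1 = A

0xA2F2802D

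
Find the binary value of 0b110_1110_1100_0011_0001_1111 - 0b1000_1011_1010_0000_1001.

Subtract column by column in base 2:
  1-1 → 0
  1-0 → 1
  1-0 → 1
  1-1 → 0
  1-0 → 1
  0-0 → 0
  0-0 → 0
  0-0 → 0
  1-0 → 1
  1-1 → 0
  0-0 → 0
  0-1 → 1 (borrow)
  0-1-1 → 0 (borrow)
  0-1-1 → 0 (borrow)
  1-0-1 → 0
  1-1 → 0
  0-0 → 0
  1-0 → 1
  1-0 → 1
  1-1 → 0
  0-0 → 0
  1-0 → 1
  1-0 → 1

0b11001100000100100010110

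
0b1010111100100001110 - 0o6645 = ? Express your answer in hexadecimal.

0x56b69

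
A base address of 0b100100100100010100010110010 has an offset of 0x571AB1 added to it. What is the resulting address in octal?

0b100100100100010100010110010 = 0o444424262 in octal.
0x571AB1 = 0o25615261 in octal.
Add column by column in base 8, right to left:
  2+1 = 3
  6+6 = 4 carry 1
  2+2+1 = 5
  4+5 = 1 carry 1
  2+1+1 = 4
  4+6 = 2 carry 1
  4+5+1 = 2 carry 1
  4+2+1 = 7
  4+0 = 4

0o472241543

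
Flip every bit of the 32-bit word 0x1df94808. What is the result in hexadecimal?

0xe206b7f7

Each hex digit d becomes f−d:
  1→e, d→2, f→0, 9→6, 4→b, 8→7, 0→f, 8→7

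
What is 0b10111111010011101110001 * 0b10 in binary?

Multiply each base-2 digit by 2, carrying:
  1×2 = 2 → write 0 carry 1
  0×2+1 = 1 → write 1
  0×2 = 0 → write 0
  0×2 = 0 → write 0
  1×2 = 2 → write 0 carry 1
  1×2+1 = 3 → write 1 carry 1
  1×2+1 = 3 → write 1 carry 1
  0×2+1 = 1 → write 1
  1×2 = 2 → write 0 carry 1
  1×2+1 = 3 → write 1 carry 1
  1×2+1 = 3 → write 1 carry 1
  0×2+1 = 1 → write 1
  0×2 = 0 → write 0
  1×2 = 2 → write 0 carry 1
  0×2+1 = 1 → write 1
  1×2 = 2 → write 0 carry 1
  1×2+1 = 3 → write 1 carry 1
  1×2+1 = 3 → write 1 carry 1
  1×2+1 = 3 → write 1 carry 1
  1×2+1 = 3 → write 1 carry 1
  1×2+1 = 3 → write 1 carry 1
  0×2+1 = 1 → write 1
  1×2 = 2 → write 0 carry 1
  remaining carry: 1

0b101111110100111011100010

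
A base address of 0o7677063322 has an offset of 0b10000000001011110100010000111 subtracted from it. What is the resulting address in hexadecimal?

0x2EF67E4B

0o7677063322 = 0x3EFC66D2 in hexadecimal.
0b10000000001011110100010000111 = 0x1005E887 in hexadecimal.
Subtract column by column in base 16:
  2-7 → B (borrow)
  D-8-1 → 4
  6-8 → E (borrow)
  6-E-1 → 7 (borrow)
  C-5-1 → 6
  F-0 → F
  E-0 → E
  3-1 → 2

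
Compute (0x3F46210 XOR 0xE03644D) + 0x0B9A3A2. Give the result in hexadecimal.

First 0x3F46210 XOR 0xE03644D = 0xDF7065D.
Add column by column in base 16, right to left:
  D+2 = F
  5+A = F
  6+3 = 9
  0+A = A
  7+9 = 0 carry 1
  F+B+1 = B carry 1
  D+0+1 = E

0xEB0A9FF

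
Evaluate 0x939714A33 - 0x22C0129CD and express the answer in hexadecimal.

0x70D702066

Subtract column by column in base 16:
  3-D → 6 (borrow)
  3-C-1 → 6 (borrow)
  A-9-1 → 0
  4-2 → 2
  1-1 → 0
  7-0 → 7
  9-C → D (borrow)
  3-2-1 → 0
  9-2 → 7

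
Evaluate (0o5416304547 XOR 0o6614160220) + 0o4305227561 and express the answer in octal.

First 0o5416304547 XOR 0o6614160220 = 0o3202264767.
Add column by column in base 8, right to left:
  7+1 = 0 carry 1
  6+6+1 = 5 carry 1
  7+5+1 = 5 carry 1
  4+7+1 = 4 carry 1
  6+2+1 = 1 carry 1
  2+2+1 = 5
  2+5 = 7
  0+0 = 0
  2+3 = 5
  3+4 = 7

0o7507514550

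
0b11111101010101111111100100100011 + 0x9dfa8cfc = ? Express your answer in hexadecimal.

0x19b52861f

0b11111101010101111111100100100011 = 0xfd57f923 in hexadecimal.
Add column by column in base 16, right to left:
  3+c = f
  2+f = 1 carry 1
  9+c+1 = 6 carry 1
  f+8+1 = 8 carry 1
  7+a+1 = 2 carry 1
  5+f+1 = 5 carry 1
  d+d+1 = b carry 1
  f+9+1 = 9 carry 1
  final carry 1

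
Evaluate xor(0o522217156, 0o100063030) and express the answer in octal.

XOR each oct digit independently (no carries):
  5^1=4, 2^0=2, 2^0=2, 2^0=2, 1^6=7, 7^3=4, 1^0=1, 5^3=6, 6^0=6

0o422274166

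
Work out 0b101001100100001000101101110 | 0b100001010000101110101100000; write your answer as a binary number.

0b101001110100101110101101110

OR bit by bit (1 where either bit is 1):
  101001100100001000101101110
| 100001010000101110101100000
= 101001110100101110101101110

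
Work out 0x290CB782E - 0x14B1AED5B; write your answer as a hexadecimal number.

0x145B08AD3

Subtract column by column in base 16:
  E-B → 3
  2-5 → D (borrow)
  8-D-1 → A (borrow)
  7-E-1 → 8 (borrow)
  B-A-1 → 0
  C-1 → B
  0-B → 5 (borrow)
  9-4-1 → 4
  2-1 → 1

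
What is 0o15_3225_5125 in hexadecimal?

0xd695a55

Each octal digit is 3 bits: 1=001 5=101 3=011 2=010 2=010 5=101 5=101 1=001 2=010 5=101.
Group the bits into nibbles: 1101 0110 1001 0101 1010 0101 0101 → d695a55.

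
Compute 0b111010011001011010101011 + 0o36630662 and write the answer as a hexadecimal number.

0x164C85D

0b111010011001011010101011 = 0xE996AB in hexadecimal.
0o36630662 = 0x7B31B2 in hexadecimal.
Add column by column in base 16, right to left:
  B+2 = D
  A+B = 5 carry 1
  6+1+1 = 8
  9+3 = C
  9+B = 4 carry 1
  E+7+1 = 6 carry 1
  final carry 1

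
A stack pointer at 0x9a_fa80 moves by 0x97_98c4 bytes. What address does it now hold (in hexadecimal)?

Add column by column in base 16, right to left:
  0+4 = 4
  8+c = 4 carry 1
  a+8+1 = 3 carry 1
  f+9+1 = 9 carry 1
  a+7+1 = 2 carry 1
  9+9+1 = 3 carry 1
  final carry 1

0x1329344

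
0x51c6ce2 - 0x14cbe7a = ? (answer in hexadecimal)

0x3cfae68

Subtract column by column in base 16:
  2-a → 8 (borrow)
  e-7-1 → 6
  c-e → e (borrow)
  6-b-1 → a (borrow)
  c-c-1 → f (borrow)
  1-4-1 → c (borrow)
  5-1-1 → 3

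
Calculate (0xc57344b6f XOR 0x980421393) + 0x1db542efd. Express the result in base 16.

First 0xc57344b6f XOR 0x980421393 = 0x5d77658fc.
Add column by column in base 16, right to left:
  c+d = 9 carry 1
  f+f+1 = f carry 1
  8+e+1 = 7 carry 1
  5+2+1 = 8
  6+4 = a
  7+5 = c
  7+b = 2 carry 1
  d+d+1 = b carry 1
  5+1+1 = 7

0x7b2ca87f9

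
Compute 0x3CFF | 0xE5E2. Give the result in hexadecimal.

OR each hex digit independently (no carries):
  3|E=F, C|5=D, F|E=F, F|2=F

0xFDFF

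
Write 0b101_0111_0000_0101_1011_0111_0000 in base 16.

Group the bits into nibbles: 0101 0111 0000 0101 1011 0111 0000 → 5705B70.

0x5705B70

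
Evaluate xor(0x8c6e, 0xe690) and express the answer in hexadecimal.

0x6afe

XOR each hex digit independently (no carries):
  8^e=6, c^6=a, 6^9=f, e^0=e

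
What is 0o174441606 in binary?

0b1111100100100001110000110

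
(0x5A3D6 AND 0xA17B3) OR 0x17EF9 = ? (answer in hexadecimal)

0x5A3D6 AND 0xA17B3 = 0x00392.
Then OR with 0x17EF9.

0x17FFB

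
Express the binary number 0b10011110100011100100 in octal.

Group the bits in threes: 010 011 110 100 011 100 100 → 2364344.

0o2364344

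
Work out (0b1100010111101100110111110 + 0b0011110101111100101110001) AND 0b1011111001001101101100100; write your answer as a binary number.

Add column by column in base 2, right to left:
  0+1 = 1
  1+0 = 1
  1+0 = 1
  1+0 = 1
  1+1 = 0 carry 1
  1+1+1 = 1 carry 1
  0+1+1 = 0 carry 1
  1+0+1 = 0 carry 1
  1+1+1 = 1 carry 1
  0+0+1 = 1
  0+0 = 0
  1+1 = 0 carry 1
  1+1+1 = 1 carry 1
  0+1+1 = 0 carry 1
  1+1+1 = 1 carry 1
  1+1+1 = 1 carry 1
  1+0+1 = 0 carry 1
  1+1+1 = 1 carry 1
  0+0+1 = 1
  1+1 = 0 carry 1
  0+1+1 = 0 carry 1
  0+1+1 = 0 carry 1
  0+1+1 = 0 carry 1
  1+0+1 = 0 carry 1
  1+0+1 = 0 carry 1
  final carry 1
Sum = 0b10000001101101001100101111; now AND with 0b1011111001001101101100100:
  10000001101101001100101111
& 01011111001001101101100100
= 00000001001001001100100100

0b1001001001100100100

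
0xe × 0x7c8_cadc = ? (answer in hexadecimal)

Multiply each base-16 digit by 14, carrying:
  c×14 = 168 → write 8 carry 10
  d×14+10 = 192 → write 0 carry 12
  a×14+12 = 152 → write 8 carry 9
  c×14+9 = 177 → write 1 carry 11
  8×14+11 = 123 → write b carry 7
  c×14+7 = 175 → write f carry 10
  7×14+10 = 108 → write c carry 6
  remaining carry: 6

0x6cfb1808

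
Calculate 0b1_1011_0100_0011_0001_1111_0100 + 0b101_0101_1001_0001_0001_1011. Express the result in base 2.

0b10000010011100001100001111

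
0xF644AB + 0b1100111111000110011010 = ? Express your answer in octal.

0xF644AB = 0o75442253 in octal.
0b1100111111000110011010 = 0o14770632 in octal.
Add column by column in base 8, right to left:
  3+2 = 5
  5+3 = 0 carry 1
  2+6+1 = 1 carry 1
  2+0+1 = 3
  4+7 = 3 carry 1
  4+7+1 = 4 carry 1
  5+4+1 = 2 carry 1
  7+1+1 = 1 carry 1
  final carry 1

0o112433105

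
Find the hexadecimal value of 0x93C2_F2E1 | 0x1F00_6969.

0x9FC2FBE9

OR each hex digit independently (no carries):
  9|1=9, 3|F=F, C|0=C, 2|0=2, F|6=F, 2|9=B, E|6=E, 1|9=9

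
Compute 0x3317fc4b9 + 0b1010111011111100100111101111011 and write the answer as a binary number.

0b1110001000111111100001010000110100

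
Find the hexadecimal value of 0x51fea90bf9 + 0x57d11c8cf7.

0xa9cfc598f0

Add column by column in base 16, right to left:
  9+7 = 0 carry 1
  f+f+1 = f carry 1
  b+c+1 = 8 carry 1
  0+8+1 = 9
  9+c = 5 carry 1
  a+1+1 = c
  e+1 = f
  f+d = c carry 1
  1+7+1 = 9
  5+5 = a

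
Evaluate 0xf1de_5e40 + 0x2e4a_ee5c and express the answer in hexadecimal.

Add column by column in base 16, right to left:
  0+c = c
  4+5 = 9
  e+e = c carry 1
  5+e+1 = 4 carry 1
  e+a+1 = 9 carry 1
  d+4+1 = 2 carry 1
  1+e+1 = 0 carry 1
  f+2+1 = 2 carry 1
  final carry 1

0x120294c9c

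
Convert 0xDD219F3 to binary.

0b1101110100100001100111110011

Expand each hex digit to 4 bits: D=1101 D=1101 2=0010 1=0001 9=1001 F=1111 3=0011.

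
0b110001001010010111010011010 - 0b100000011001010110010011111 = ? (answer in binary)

0b10000110001000000111111011

Subtract column by column in base 2:
  0-1 → 1 (borrow)
  1-1-1 → 1 (borrow)
  0-1-1 → 0 (borrow)
  1-1-1 → 1 (borrow)
  1-1-1 → 1 (borrow)
  0-0-1 → 1 (borrow)
  0-0-1 → 1 (borrow)
  1-1-1 → 1 (borrow)
  0-0-1 → 1 (borrow)
  1-0-1 → 0
  1-1 → 0
  1-1 → 0
  0-0 → 0
  1-1 → 0
  0-0 → 0
  0-1 → 1 (borrow)
  1-0-1 → 0
  0-0 → 0
  1-1 → 0
  0-1 → 1 (borrow)
  0-0-1 → 1 (borrow)
  1-0-1 → 0
  0-0 → 0
  0-0 → 0
  0-0 → 0
  1-0 → 1
  1-1 → 0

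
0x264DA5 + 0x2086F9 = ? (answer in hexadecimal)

Add column by column in base 16, right to left:
  5+9 = E
  A+F = 9 carry 1
  D+6+1 = 4 carry 1
  4+8+1 = D
  6+0 = 6
  2+2 = 4

0x46D49E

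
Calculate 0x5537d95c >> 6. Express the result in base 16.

0x154df65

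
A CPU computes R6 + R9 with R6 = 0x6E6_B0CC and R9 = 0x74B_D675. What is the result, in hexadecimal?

0xE328741

Add column by column in base 16, right to left:
  C+5 = 1 carry 1
  C+7+1 = 4 carry 1
  0+6+1 = 7
  B+D = 8 carry 1
  6+B+1 = 2 carry 1
  E+4+1 = 3 carry 1
  6+7+1 = E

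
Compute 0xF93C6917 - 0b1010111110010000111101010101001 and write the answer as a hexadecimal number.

0b1010111110010000111101010101001 = 0x57C87AA9 in hexadecimal.
Subtract column by column in base 16:
  7-9 → E (borrow)
  1-A-1 → 6 (borrow)
  9-A-1 → E (borrow)
  6-7-1 → E (borrow)
  C-8-1 → 3
  3-C → 7 (borrow)
  9-7-1 → 1
  F-5 → A

0xA173EE6E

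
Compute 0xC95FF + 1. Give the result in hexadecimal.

0xC9600

The trailing 2 digits are F (max in base 16), so adding 1 cascades: they roll to 0 and the next digit up increments.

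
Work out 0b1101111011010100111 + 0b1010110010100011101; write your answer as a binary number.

Add column by column in base 2, right to left:
  1+1 = 0 carry 1
  1+0+1 = 0 carry 1
  1+1+1 = 1 carry 1
  0+1+1 = 0 carry 1
  0+1+1 = 0 carry 1
  1+0+1 = 0 carry 1
  0+0+1 = 1
  1+0 = 1
  0+1 = 1
  1+0 = 1
  1+1 = 0 carry 1
  0+0+1 = 1
  1+0 = 1
  1+1 = 0 carry 1
  1+1+1 = 1 carry 1
  1+0+1 = 0 carry 1
  0+1+1 = 0 carry 1
  1+0+1 = 0 carry 1
  1+1+1 = 1 carry 1
  final carry 1

0b11000101101111000100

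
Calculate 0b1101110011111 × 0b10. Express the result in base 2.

0b11011100111110

Multiply each base-2 digit by 2, carrying:
  1×2 = 2 → write 0 carry 1
  1×2+1 = 3 → write 1 carry 1
  1×2+1 = 3 → write 1 carry 1
  1×2+1 = 3 → write 1 carry 1
  1×2+1 = 3 → write 1 carry 1
  0×2+1 = 1 → write 1
  0×2 = 0 → write 0
  1×2 = 2 → write 0 carry 1
  1×2+1 = 3 → write 1 carry 1
  1×2+1 = 3 → write 1 carry 1
  0×2+1 = 1 → write 1
  1×2 = 2 → write 0 carry 1
  1×2+1 = 3 → write 1 carry 1
  remaining carry: 1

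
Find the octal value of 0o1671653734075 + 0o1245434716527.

0o3137310652624

Add column by column in base 8, right to left:
  5+7 = 4 carry 1
  7+2+1 = 2 carry 1
  0+5+1 = 6
  4+6 = 2 carry 1
  3+1+1 = 5
  7+7 = 6 carry 1
  3+4+1 = 0 carry 1
  5+3+1 = 1 carry 1
  6+4+1 = 3 carry 1
  1+5+1 = 7
  7+4 = 3 carry 1
  6+2+1 = 1 carry 1
  1+1+1 = 3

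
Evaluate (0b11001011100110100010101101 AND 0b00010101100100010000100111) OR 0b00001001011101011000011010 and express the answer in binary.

0b11001011100110100010101101 AND 0b00010101100100010000100111 = 0b00000001100100000000100101.
Then OR with 0b00001001011101011000011010.

0b1001111101011000111111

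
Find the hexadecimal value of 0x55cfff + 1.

0x55d000

The trailing 3 digits are F (max in base 16), so adding 1 cascades: they roll to 0 and the next digit up increments.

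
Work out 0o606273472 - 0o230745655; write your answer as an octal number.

0o355325615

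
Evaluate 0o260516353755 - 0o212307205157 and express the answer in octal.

Subtract column by column in base 8:
  5-7 → 6 (borrow)
  5-5-1 → 7 (borrow)
  7-1-1 → 5
  3-5 → 6 (borrow)
  5-0-1 → 4
  3-2 → 1
  6-7 → 7 (borrow)
  1-0-1 → 0
  5-3 → 2
  0-2 → 6 (borrow)
  6-1-1 → 4
  2-2 → 0

0o46207146576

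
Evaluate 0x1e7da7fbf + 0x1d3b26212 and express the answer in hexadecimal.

0x3bb8ce1d1

Add column by column in base 16, right to left:
  f+2 = 1 carry 1
  b+1+1 = d
  f+2 = 1 carry 1
  7+6+1 = e
  a+2 = c
  d+b = 8 carry 1
  7+3+1 = b
  e+d = b carry 1
  1+1+1 = 3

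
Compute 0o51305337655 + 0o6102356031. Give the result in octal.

0o57407715706

Add column by column in base 8, right to left:
  5+1 = 6
  5+3 = 0 carry 1
  6+0+1 = 7
  7+6 = 5 carry 1
  3+5+1 = 1 carry 1
  3+3+1 = 7
  5+2 = 7
  0+0 = 0
  3+1 = 4
  1+6 = 7
  5+0 = 5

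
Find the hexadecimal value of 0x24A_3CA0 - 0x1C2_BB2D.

0x878173

Subtract column by column in base 16:
  0-D → 3 (borrow)
  A-2-1 → 7
  C-B → 1
  3-B → 8 (borrow)
  A-2-1 → 7
  4-C → 8 (borrow)
  2-1-1 → 0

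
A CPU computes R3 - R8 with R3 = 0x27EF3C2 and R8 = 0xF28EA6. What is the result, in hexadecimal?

0x18C651C

Subtract column by column in base 16:
  2-6 → C (borrow)
  C-A-1 → 1
  3-E → 5 (borrow)
  F-8-1 → 6
  E-2 → C
  7-F → 8 (borrow)
  2-0-1 → 1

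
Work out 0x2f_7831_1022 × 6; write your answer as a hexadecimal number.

0x11cd12660cc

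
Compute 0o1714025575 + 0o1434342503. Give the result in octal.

0o3350370300

Add column by column in base 8, right to left:
  5+3 = 0 carry 1
  7+0+1 = 0 carry 1
  5+5+1 = 3 carry 1
  5+2+1 = 0 carry 1
  2+4+1 = 7
  0+3 = 3
  4+4 = 0 carry 1
  1+3+1 = 5
  7+4 = 3 carry 1
  1+1+1 = 3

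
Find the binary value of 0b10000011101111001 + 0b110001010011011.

0b10110101000010100

Add column by column in base 2, right to left:
  1+1 = 0 carry 1
  0+1+1 = 0 carry 1
  0+0+1 = 1
  1+1 = 0 carry 1
  1+1+1 = 1 carry 1
  1+0+1 = 0 carry 1
  1+0+1 = 0 carry 1
  0+1+1 = 0 carry 1
  1+0+1 = 0 carry 1
  1+1+1 = 1 carry 1
  1+0+1 = 0 carry 1
  0+0+1 = 1
  0+0 = 0
  0+1 = 1
  0+1 = 1
  0+0 = 0
  1+0 = 1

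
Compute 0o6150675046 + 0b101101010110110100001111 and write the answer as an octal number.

0o6226163465

0b101101010110110100001111 = 0o55266417 in octal.
Add column by column in base 8, right to left:
  6+7 = 5 carry 1
  4+1+1 = 6
  0+4 = 4
  5+6 = 3 carry 1
  7+6+1 = 6 carry 1
  6+2+1 = 1 carry 1
  0+5+1 = 6
  5+5 = 2 carry 1
  1+0+1 = 2
  6+0 = 6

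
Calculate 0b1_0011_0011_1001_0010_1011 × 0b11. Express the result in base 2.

0b1110011010101110000001

Multiply each base-2 digit by 3, carrying:
  1×3 = 3 → write 1 carry 1
  1×3+1 = 4 → write 0 carry 2
  0×3+2 = 2 → write 0 carry 1
  1×3+1 = 4 → write 0 carry 2
  0×3+2 = 2 → write 0 carry 1
  1×3+1 = 4 → write 0 carry 2
  0×3+2 = 2 → write 0 carry 1
  0×3+1 = 1 → write 1
  1×3 = 3 → write 1 carry 1
  0×3+1 = 1 → write 1
  0×3 = 0 → write 0
  1×3 = 3 → write 1 carry 1
  1×3+1 = 4 → write 0 carry 2
  1×3+2 = 5 → write 1 carry 2
  0×3+2 = 2 → write 0 carry 1
  0×3+1 = 1 → write 1
  1×3 = 3 → write 1 carry 1
  1×3+1 = 4 → write 0 carry 2
  0×3+2 = 2 → write 0 carry 1
  0×3+1 = 1 → write 1
  1×3 = 3 → write 1 carry 1
  remaining carry: 1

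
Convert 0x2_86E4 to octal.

0o503344

Expand each hex digit to 4 bits: 2=0010 8=1000 6=0110 E=1110 4=0100.
Group the bits in threes: 101 000 011 011 100 100 → 503344.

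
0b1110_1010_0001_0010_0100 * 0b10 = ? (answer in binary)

Multiply each base-2 digit by 2, carrying:
  0×2 = 0 → write 0
  0×2 = 0 → write 0
  1×2 = 2 → write 0 carry 1
  0×2+1 = 1 → write 1
  0×2 = 0 → write 0
  1×2 = 2 → write 0 carry 1
  0×2+1 = 1 → write 1
  0×2 = 0 → write 0
  1×2 = 2 → write 0 carry 1
  0×2+1 = 1 → write 1
  0×2 = 0 → write 0
  0×2 = 0 → write 0
  0×2 = 0 → write 0
  1×2 = 2 → write 0 carry 1
  0×2+1 = 1 → write 1
  1×2 = 2 → write 0 carry 1
  0×2+1 = 1 → write 1
  1×2 = 2 → write 0 carry 1
  1×2+1 = 3 → write 1 carry 1
  1×2+1 = 3 → write 1 carry 1
  remaining carry: 1

0b111010100001001001000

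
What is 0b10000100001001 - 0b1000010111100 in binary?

0b1000001001101

Subtract column by column in base 2:
  1-0 → 1
  0-0 → 0
  0-1 → 1 (borrow)
  1-1-1 → 1 (borrow)
  0-1-1 → 0 (borrow)
  0-1-1 → 0 (borrow)
  0-0-1 → 1 (borrow)
  0-1-1 → 0 (borrow)
  1-0-1 → 0
  0-0 → 0
  0-0 → 0
  0-0 → 0
  0-1 → 1 (borrow)
  1-0-1 → 0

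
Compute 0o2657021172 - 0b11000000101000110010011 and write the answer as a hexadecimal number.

0o2657021172 = 0x16BC227A in hexadecimal.
0b11000000101000110010011 = 0x605193 in hexadecimal.
Subtract column by column in base 16:
  A-3 → 7
  7-9 → E (borrow)
  2-1-1 → 0
  2-5 → D (borrow)
  C-0-1 → B
  B-6 → 5
  6-0 → 6
  1-0 → 1

0x165BD0E7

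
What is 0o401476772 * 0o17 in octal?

0o7430260646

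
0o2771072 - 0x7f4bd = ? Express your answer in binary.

0o2771072 = 0b10111111001000111010 in binary.
0x7f4bd = 0b1111111010010111101 in binary.
Subtract column by column in base 2:
  0-1 → 1 (borrow)
  1-0-1 → 0
  0-1 → 1 (borrow)
  1-1-1 → 1 (borrow)
  1-1-1 → 1 (borrow)
  1-1-1 → 1 (borrow)
  0-0-1 → 1 (borrow)
  0-1-1 → 0 (borrow)
  0-0-1 → 1 (borrow)
  1-0-1 → 0
  0-1 → 1 (borrow)
  0-0-1 → 1 (borrow)
  1-1-1 → 1 (borrow)
  1-1-1 → 1 (borrow)
  1-1-1 → 1 (borrow)
  1-1-1 → 1 (borrow)
  1-1-1 → 1 (borrow)
  1-1-1 → 1 (borrow)
  0-1-1 → 0 (borrow)
  1-0-1 → 0

0b111111110101111101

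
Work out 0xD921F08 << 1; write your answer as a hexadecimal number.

1 bits is not a whole number of base-16 digits; in binary: 1101100100100001111100001000 << 1 = 11011001001000011111000010000.

0x1B243E10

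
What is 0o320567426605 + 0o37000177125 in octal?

Add column by column in base 8, right to left:
  5+5 = 2 carry 1
  0+2+1 = 3
  6+1 = 7
  6+7 = 5 carry 1
  2+7+1 = 2 carry 1
  4+1+1 = 6
  7+0 = 7
  6+0 = 6
  5+0 = 5
  0+7 = 7
  2+3 = 5
  3+0 = 3

0o357567625732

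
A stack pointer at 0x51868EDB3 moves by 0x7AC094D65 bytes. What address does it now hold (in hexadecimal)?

Add column by column in base 16, right to left:
  3+5 = 8
  B+6 = 1 carry 1
  D+D+1 = B carry 1
  E+4+1 = 3 carry 1
  8+9+1 = 2 carry 1
  6+0+1 = 7
  8+C = 4 carry 1
  1+A+1 = C
  5+7 = C

0xCC4723B18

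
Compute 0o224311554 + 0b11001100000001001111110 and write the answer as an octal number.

0b11001100000001001111110 = 0o31401176 in octal.
Add column by column in base 8, right to left:
  4+6 = 2 carry 1
  5+7+1 = 5 carry 1
  5+1+1 = 7
  1+1 = 2
  1+0 = 1
  3+4 = 7
  4+1 = 5
  2+3 = 5
  2+0 = 2

0o255712752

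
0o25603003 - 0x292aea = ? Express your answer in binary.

0b1011011101101100011001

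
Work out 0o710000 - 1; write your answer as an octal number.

0o707777

The trailing 4 digits are 0, so subtracting 1 borrows through: they become 7 and the next digit up decrements.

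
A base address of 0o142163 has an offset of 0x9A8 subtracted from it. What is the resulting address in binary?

0b1011101011001011

0o142163 = 0b1100010001110011 in binary.
0x9A8 = 0b100110101000 in binary.
Subtract column by column in base 2:
  1-0 → 1
  1-0 → 1
  0-0 → 0
  0-1 → 1 (borrow)
  1-0-1 → 0
  1-1 → 0
  1-0 → 1
  0-1 → 1 (borrow)
  0-1-1 → 0 (borrow)
  0-0-1 → 1 (borrow)
  1-0-1 → 0
  0-1 → 1 (borrow)
  0-0-1 → 1 (borrow)
  0-0-1 → 1 (borrow)
  1-0-1 → 0
  1-0 → 1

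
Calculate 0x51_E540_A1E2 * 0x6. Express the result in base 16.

Multiply each base-16 digit by 6, carrying:
  2×6 = 12 → write C
  E×6 = 84 → write 4 carry 5
  1×6+5 = 11 → write B
  A×6 = 60 → write C carry 3
  0×6+3 = 3 → write 3
  4×6 = 24 → write 8 carry 1
  5×6+1 = 31 → write F carry 1
  E×6+1 = 85 → write 5 carry 5
  1×6+5 = 11 → write B
  5×6 = 30 → write E carry 1
  remaining carry: 1

0x1EB5F83CB4C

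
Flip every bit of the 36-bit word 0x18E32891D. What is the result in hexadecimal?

0xE71CD76E2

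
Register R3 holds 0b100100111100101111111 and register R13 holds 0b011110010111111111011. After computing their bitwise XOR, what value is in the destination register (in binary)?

0b111010101011010000100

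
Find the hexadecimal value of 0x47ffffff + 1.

0x48000000

The trailing 6 digits are F (max in base 16), so adding 1 cascades: they roll to 0 and the next digit up increments.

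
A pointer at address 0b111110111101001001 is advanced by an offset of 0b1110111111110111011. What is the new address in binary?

0b10110110111100000100

Add column by column in base 2, right to left:
  1+1 = 0 carry 1
  0+1+1 = 0 carry 1
  0+0+1 = 1
  1+1 = 0 carry 1
  0+1+1 = 0 carry 1
  0+1+1 = 0 carry 1
  1+0+1 = 0 carry 1
  0+1+1 = 0 carry 1
  1+1+1 = 1 carry 1
  1+1+1 = 1 carry 1
  1+1+1 = 1 carry 1
  1+1+1 = 1 carry 1
  0+1+1 = 0 carry 1
  1+1+1 = 1 carry 1
  1+1+1 = 1 carry 1
  1+0+1 = 0 carry 1
  1+1+1 = 1 carry 1
  1+1+1 = 1 carry 1
  0+1+1 = 0 carry 1
  final carry 1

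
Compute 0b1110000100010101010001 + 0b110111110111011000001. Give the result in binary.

0b10101000011010000010010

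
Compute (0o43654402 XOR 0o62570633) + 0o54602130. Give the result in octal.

0o76126361

First 0o43654402 XOR 0o62570633 = 0o21324231.
Add column by column in base 8, right to left:
  1+0 = 1
  3+3 = 6
  2+1 = 3
  4+2 = 6
  2+0 = 2
  3+6 = 1 carry 1
  1+4+1 = 6
  2+5 = 7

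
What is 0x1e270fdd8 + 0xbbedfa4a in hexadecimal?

Add column by column in base 16, right to left:
  8+a = 2 carry 1
  d+4+1 = 2 carry 1
  d+a+1 = 8 carry 1
  f+f+1 = f carry 1
  0+d+1 = e
  7+e = 5 carry 1
  2+b+1 = e
  e+b = 9 carry 1
  1+0+1 = 2

0x29e5ef822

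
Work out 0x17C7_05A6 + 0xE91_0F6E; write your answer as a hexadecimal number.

Add column by column in base 16, right to left:
  6+E = 4 carry 1
  A+6+1 = 1 carry 1
  5+F+1 = 5 carry 1
  0+0+1 = 1
  7+1 = 8
  C+9 = 5 carry 1
  7+E+1 = 6 carry 1
  1+0+1 = 2

0x26581514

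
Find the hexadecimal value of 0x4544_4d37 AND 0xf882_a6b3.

0x40000433

AND each hex digit independently (no carries):
  4&f=4, 5&8=0, 4&8=0, 4&2=0, 4&a=0, d&6=4, 3&b=3, 7&3=3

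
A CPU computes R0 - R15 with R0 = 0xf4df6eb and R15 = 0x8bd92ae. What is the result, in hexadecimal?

0x690643d

Subtract column by column in base 16:
  b-e → d (borrow)
  e-a-1 → 3
  6-2 → 4
  f-9 → 6
  d-d → 0
  4-b → 9 (borrow)
  f-8-1 → 6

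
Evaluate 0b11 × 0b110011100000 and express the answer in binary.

0b10011010100000

Multiply each base-2 digit by 3, carrying:
  0×3 = 0 → write 0
  0×3 = 0 → write 0
  0×3 = 0 → write 0
  0×3 = 0 → write 0
  0×3 = 0 → write 0
  1×3 = 3 → write 1 carry 1
  1×3+1 = 4 → write 0 carry 2
  1×3+2 = 5 → write 1 carry 2
  0×3+2 = 2 → write 0 carry 1
  0×3+1 = 1 → write 1
  1×3 = 3 → write 1 carry 1
  1×3+1 = 4 → write 0 carry 2
  remaining carry: 10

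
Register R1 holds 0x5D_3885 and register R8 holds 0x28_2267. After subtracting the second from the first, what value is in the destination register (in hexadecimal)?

Subtract column by column in base 16:
  5-7 → E (borrow)
  8-6-1 → 1
  8-2 → 6
  3-2 → 1
  D-8 → 5
  5-2 → 3

0x35161E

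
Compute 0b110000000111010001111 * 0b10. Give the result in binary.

0b1100000001110100011110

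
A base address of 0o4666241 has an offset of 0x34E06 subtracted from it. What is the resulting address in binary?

0b100000001111010011011

0o4666241 = 0b100110110110010100001 in binary.
0x34E06 = 0b110100111000000110 in binary.
Subtract column by column in base 2:
  1-0 → 1
  0-1 → 1 (borrow)
  0-1-1 → 0 (borrow)
  0-0-1 → 1 (borrow)
  0-0-1 → 1 (borrow)
  1-0-1 → 0
  0-0 → 0
  1-0 → 1
  0-0 → 0
  0-1 → 1 (borrow)
  1-1-1 → 1 (borrow)
  1-1-1 → 1 (borrow)
  0-0-1 → 1 (borrow)
  1-0-1 → 0
  1-1 → 0
  0-0 → 0
  1-1 → 0
  1-1 → 0
  0-0 → 0
  0-0 → 0
  1-0 → 1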